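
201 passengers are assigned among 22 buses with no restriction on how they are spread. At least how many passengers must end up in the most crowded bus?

10

By the pigeonhole principle, the 22 buses are the holes and the 201 passengers are the pigeons.
If every bus held at most 9 passengers, the total would be at most 22 × 9 = 198, which is less than 201.
So some bus holds at least ⌈201/22⌉ = 10 passengers.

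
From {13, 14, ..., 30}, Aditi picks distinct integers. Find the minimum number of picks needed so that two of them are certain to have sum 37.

13

Group the elements by complementary pair {x, 37−x}: {13,24}, {14,23}, {15,22}, …, giving 6 two-element pairs and 6 integers whose partner 37−x falls outside [13,30].
By pigeonhole, treating each of those 12 groups as a pigeonhole, one can pick one integer per group — 12 integers — with no two summing to 37.
The 13th integer lands in an occupied pair, forcing a sum of 37.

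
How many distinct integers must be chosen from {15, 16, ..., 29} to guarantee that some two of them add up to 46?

Group the elements by complementary pair {x, 46−x}: {17,29}, {18,28}, {19,27}, …, giving 6 two-element pairs; the single value 23 (it cannot pair with itself since the integers are distinct); and 2 integers whose partner 46−x falls outside [15,29].
Treating each of those 9 groups as a pigeonhole, one can pick one integer per group — 9 integers — with no two summing to 46.
The 10th integer lands in an occupied pair, forcing a sum of 46.

10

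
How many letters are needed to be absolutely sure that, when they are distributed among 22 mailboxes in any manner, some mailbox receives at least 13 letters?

With 264 letters one could put exactly 12 in each of the 22 mailboxes, and no mailbox would reach 13.
One more letter must land in a mailbox that already has 12, giving it 13.
So 22 × 12 + 1 = 265 letters are required.

265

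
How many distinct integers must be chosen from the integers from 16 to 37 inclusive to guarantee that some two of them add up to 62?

17

Two chosen integers sum to 62 exactly when both halves of some pair {x, 62−x} with 25 ≤ x ≤ 62−x ≤ 37 are chosen — 6 such pairs.
The remaining 10 elements (those with no distinct partner in range) can never complete a 62-sum, so the worst case takes all of them and one from each pair: 10 + 6 = 16.
The 17th integer has to be the second member of some pair, so 16 + 1 = 17.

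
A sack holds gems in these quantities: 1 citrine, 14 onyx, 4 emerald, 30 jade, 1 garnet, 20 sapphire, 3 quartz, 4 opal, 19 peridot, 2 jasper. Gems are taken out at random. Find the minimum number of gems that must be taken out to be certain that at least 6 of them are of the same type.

An adversary could hand out at most 5 gems per type (6 types run out sooner): 1 + 5 + 4 + 5 + 1 + 5 + 3 + 4 + 5 + 2 = 35 gems and still no type has 6.
By pigeonhole, one more gem lands in a type already at 5, so 36 draws are enough and 35 are not.

36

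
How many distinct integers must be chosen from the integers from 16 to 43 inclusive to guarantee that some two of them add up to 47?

21

A set avoiding the sum 47 can contain at most one of each pair {x, 47−x}, plus the 12 elements whose complement lies outside the range.
The integers 24, …, 43 (20 of them) are such a set: any two sum to at least 24+25 = 49 > 47.
Any 21st integer completes one of the 8 pairs, so 21 choices force a sum of 47.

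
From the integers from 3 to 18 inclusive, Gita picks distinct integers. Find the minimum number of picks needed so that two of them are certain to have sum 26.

Group the elements by complementary pair {x, 26−x}: {8,18}, {9,17}, {10,16}, …, giving 5 two-element pairs, the single value 13 (it cannot pair with itself since the integers are distinct), and 5 integers whose partner 26−x falls outside [3,18].
Pigeonhole: treating each of those 11 groups as a pigeonhole, one can pick one integer per group — 11 integers — with no two summing to 26.
The 12th integer lands in an occupied pair, forcing a sum of 26.

12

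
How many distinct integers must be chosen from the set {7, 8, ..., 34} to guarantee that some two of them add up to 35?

Group the elements by complementary pair {x, 35−x}: {7,28}, {8,27}, {9,26}, …, giving 11 two-element pairs and 6 integers whose partner 35−x falls outside [7,34].
Treating each of those 17 groups as a pigeonhole, one can pick one integer per group — 17 integers — with no two summing to 35.
The 18th integer lands in an occupied pair, forcing a sum of 35.

18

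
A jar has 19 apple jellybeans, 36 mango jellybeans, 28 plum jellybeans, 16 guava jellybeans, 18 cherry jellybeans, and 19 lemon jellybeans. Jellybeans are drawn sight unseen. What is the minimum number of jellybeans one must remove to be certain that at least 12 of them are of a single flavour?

By pigeonhole, the 6 flavours are the holes; the jellybeans drawn are the pigeons.
To avoid 12 of any one flavour, the worst case takes at most 11 of each flavour.
That gives 11 + 11 + 11 + 11 + 11 + 11 = 66 jellybeans with no flavour reaching 12.
The next jellybean forces some flavour to 12, so 66 + 1 = 67.

67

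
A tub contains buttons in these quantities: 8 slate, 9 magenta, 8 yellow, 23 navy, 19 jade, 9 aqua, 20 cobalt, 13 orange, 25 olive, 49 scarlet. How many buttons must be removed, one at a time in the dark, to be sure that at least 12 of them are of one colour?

By pigeonhole, put each drawn button into a box by colour. The largest draw with every box below 12 takes min(count, 11) from each colour; colours with fewer than 11 contribute all they have.
Σ min(cᵢ, 11) = 8 + 9 + 8 + 11 + 11 + 9 + 11 + 11 + 11 + 11 = 100.
Draw number 100 + 1 = 101 must push one box to 12.

101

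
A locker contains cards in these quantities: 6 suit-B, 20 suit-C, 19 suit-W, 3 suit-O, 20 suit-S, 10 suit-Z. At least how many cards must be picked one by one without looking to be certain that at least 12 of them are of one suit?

By the pigeonhole principle, the 6 suits are the holes; the cards drawn are the pigeons.
To avoid 12 of any one suit, the worst case takes at most 11 of each suit, or every card of a suit that has fewer than 11.
That gives 6 + 11 + 11 + 3 + 11 + 10 = 52 cards with no suit reaching 12.
The next card forces some suit to 12, so 52 + 1 = 53.

53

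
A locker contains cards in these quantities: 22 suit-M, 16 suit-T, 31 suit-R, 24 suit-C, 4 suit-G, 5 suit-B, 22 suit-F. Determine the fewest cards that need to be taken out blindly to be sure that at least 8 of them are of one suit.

An adversary could hand out at most 7 cards per suit (suit-G, suit-B run out sooner): 7 + 7 + 7 + 7 + 4 + 5 + 7 = 44 cards and still no suit has 8.
By the pigeonhole principle, one more card lands in a suit already at 7, so 45 draws are enough and 44 are not.

45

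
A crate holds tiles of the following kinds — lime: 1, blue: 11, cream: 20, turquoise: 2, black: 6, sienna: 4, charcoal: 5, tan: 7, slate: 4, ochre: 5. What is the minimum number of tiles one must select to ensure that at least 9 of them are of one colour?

51

An adversary could hand out at most 8 tiles per colour (8 colours run out sooner): 1 + 8 + 8 + 2 + 6 + 4 + 5 + 7 + 4 + 5 = 50 tiles and still no colour has 9.
By the pigeonhole principle, one more tile lands in a colour already at 8, so 51 draws are enough and 50 are not.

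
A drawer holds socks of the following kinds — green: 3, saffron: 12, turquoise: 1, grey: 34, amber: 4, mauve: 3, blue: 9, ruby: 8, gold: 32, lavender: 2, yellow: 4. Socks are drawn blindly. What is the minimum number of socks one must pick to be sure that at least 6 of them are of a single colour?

By the pigeonhole principle, put each drawn sock into a box by colour. The largest draw with every box below 6 takes min(count, 5) from each colour; colours with fewer than 5 contribute all they have.
Σ min(cᵢ, 5) = 3 + 5 + 1 + 5 + 4 + 3 + 5 + 5 + 5 + 2 + 4 = 42.
Draw number 42 + 1 = 43 must push one box to 6.

43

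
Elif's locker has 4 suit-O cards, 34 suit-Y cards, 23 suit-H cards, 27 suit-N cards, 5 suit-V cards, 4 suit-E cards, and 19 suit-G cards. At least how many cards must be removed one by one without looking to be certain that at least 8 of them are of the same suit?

Put each drawn card into a box by suit. The largest draw with every box below 8 takes min(count, 7) from each suit; suits with fewer than 7 contribute all they have.
Σ min(cᵢ, 7) = 4 + 7 + 7 + 7 + 5 + 4 + 7 = 41.
Draw number 41 + 1 = 42 must push one box to 8.

42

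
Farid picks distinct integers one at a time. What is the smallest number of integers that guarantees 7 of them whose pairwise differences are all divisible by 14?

85

Integers whose pairwise differences are multiples of 14 are exactly those sharing a remainder mod 14. The 14 residue classes mod 14 are the pigeonholes.
With 84 integers one could put 6 in each residue class and have no class reach 7.
The 85th integer pushes some class to 7, so 14·6 + 1 = 85.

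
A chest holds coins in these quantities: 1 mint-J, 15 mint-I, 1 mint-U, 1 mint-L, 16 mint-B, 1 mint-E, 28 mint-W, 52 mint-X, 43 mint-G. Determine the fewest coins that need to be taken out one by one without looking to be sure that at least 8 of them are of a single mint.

40

Put each drawn coin into a box by mint. The largest draw with every box below 8 takes min(count, 7) from each mint; mints with fewer than 7 contribute all they have.
Σ min(cᵢ, 7) = 1 + 7 + 1 + 1 + 7 + 1 + 7 + 7 + 7 = 39.
Draw number 39 + 1 = 40 must push one box to 8.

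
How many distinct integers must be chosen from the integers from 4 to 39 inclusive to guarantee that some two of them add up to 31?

Group the elements by complementary pair {x, 31−x}: {4,27}, {5,26}, {6,25}, …, giving 12 two-element pairs and 12 integers whose partner 31−x falls outside [4,39].
Pigeonhole: treating each of those 24 groups as a pigeonhole, one can pick one integer per group — 24 integers — with no two summing to 31.
The 25th integer lands in an occupied pair, forcing a sum of 31.

25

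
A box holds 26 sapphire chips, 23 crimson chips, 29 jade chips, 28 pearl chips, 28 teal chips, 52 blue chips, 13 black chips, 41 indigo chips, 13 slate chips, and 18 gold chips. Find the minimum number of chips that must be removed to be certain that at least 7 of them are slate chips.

265

In the worst case for collecting slate chips, every non-slate chip comes out first.
There are 26 + 23 + 29 + 28 + 28 + 52 + 13 + 41 + 18 = 258 non-slate chips altogether.
After those, each further chip must be slate, so 258 + 7 = 265 draws guarantee 7 slate chips.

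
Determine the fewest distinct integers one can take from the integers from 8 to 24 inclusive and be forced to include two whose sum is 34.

A set avoiding the sum 34 can contain at most one of each pair {x, 34−x}, plus the 3 elements whose complement lies outside the range or equal to its own complement.
The integers 8, …, 17 (10 of them) are such a set: any two sum to at least 8+9 = 17 and at most 16+17 = 33 < 34.
By the pigeonhole principle, any 11th integer completes one of the 7 pairs, so 11 choices force a sum of 34.

11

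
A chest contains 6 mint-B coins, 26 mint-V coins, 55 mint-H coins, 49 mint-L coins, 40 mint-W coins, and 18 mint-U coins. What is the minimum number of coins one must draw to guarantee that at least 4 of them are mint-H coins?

In the worst case for collecting mint-H coins, every non-mint-H coin comes out first.
There are 6 + 26 + 49 + 40 + 18 = 139 non-mint-H coins altogether.
After those, each further coin must be mint-H, so 139 + 4 = 143 draws guarantee 4 mint-H coins.

143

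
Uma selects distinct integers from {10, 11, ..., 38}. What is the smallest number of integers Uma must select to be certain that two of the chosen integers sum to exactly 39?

20

Group the elements by complementary pair {x, 39−x}: {10,29}, {11,28}, {12,27}, …, giving 10 two-element pairs and 9 integers whose partner 39−x falls outside [10,38].
Pigeonhole: treating each of those 19 groups as a pigeonhole, one can pick one integer per group — 19 integers — with no two summing to 39.
The 20th integer lands in an occupied pair, forcing a sum of 39.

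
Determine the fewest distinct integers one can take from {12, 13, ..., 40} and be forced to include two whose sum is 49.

Group the elements by complementary pair {x, 49−x}: {12,37}, {13,36}, {14,35}, …, giving 13 two-element pairs and 3 integers whose partner 49−x falls outside [12,40].
Treating each of those 16 groups as a pigeonhole, one can pick one integer per group — 16 integers — with no two summing to 49.
The 17th integer lands in an occupied pair, forcing a sum of 49.

17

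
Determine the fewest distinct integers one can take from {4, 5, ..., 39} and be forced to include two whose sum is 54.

A set avoiding the sum 54 can contain at most one of each pair {x, 54−x}, plus the 12 elements whose complement lies outside the range or equal to its own complement.
The integers 4, …, 27 (24 of them) are such a set: any two sum to at least 4+5 = 9 and at most 26+27 = 53 < 54.
Any 25th integer completes one of the 12 pairs, so 25 choices force a sum of 54.

25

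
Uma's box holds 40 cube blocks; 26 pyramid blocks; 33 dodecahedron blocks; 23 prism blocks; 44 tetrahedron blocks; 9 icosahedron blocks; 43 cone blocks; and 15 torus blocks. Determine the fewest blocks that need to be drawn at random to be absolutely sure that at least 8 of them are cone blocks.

In the worst case for collecting cone blocks, every non-cone block comes out first.
There are 40 + 26 + 33 + 23 + 44 + 9 + 15 = 190 non-cone blocks altogether.
After those, each further block must be cone, so 190 + 8 = 198 draws guarantee 8 cone blocks.

198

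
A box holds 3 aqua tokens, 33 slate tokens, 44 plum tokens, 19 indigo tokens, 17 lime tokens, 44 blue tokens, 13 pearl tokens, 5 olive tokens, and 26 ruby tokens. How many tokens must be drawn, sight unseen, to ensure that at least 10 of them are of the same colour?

Pigeonhole: the 9 colours are the holes; the tokens drawn are the pigeons.
To avoid 10 of any one colour, the worst case takes at most 9 of each colour, or every token of a colour that has fewer than 9.
That gives 3 + 9 + 9 + 9 + 9 + 9 + 9 + 5 + 9 = 71 tokens with no colour reaching 10.
The next token forces some colour to 10, so 71 + 1 = 72.

72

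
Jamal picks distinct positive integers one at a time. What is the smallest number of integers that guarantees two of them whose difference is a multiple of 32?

Integers whose pairwise differences are multiples of 32 are exactly those sharing a remainder mod 32. By the pigeonhole principle, the 32 residue classes mod 32 are the pigeonholes.
With 32 integers one could put 1 in each residue class and have no class reach 2.
The 33rd integer pushes some class to 2, so 32·1 + 1 = 33.

33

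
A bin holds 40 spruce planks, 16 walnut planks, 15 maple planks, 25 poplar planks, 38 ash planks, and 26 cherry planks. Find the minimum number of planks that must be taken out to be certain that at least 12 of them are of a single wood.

An adversary could hand out at most 11 planks per wood: 11 + 11 + 11 + 11 + 11 + 11 = 66 planks and still no wood has 12.
By the pigeonhole principle, one more plank lands in a wood already at 11, so 67 draws are enough and 66 are not.

67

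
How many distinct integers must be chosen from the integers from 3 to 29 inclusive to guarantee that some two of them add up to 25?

Two chosen integers sum to 25 exactly when both halves of some pair {x, 25−x} with 3 ≤ x ≤ 25−x ≤ 22 are chosen — 10 such pairs.
The remaining 7 elements (those with no distinct partner in range) can never complete a 25-sum, so the worst case takes all of them and one from each pair: 7 + 10 = 17.
Pigeonhole: the 18th integer has to be the second member of some pair, so 17 + 1 = 18.

18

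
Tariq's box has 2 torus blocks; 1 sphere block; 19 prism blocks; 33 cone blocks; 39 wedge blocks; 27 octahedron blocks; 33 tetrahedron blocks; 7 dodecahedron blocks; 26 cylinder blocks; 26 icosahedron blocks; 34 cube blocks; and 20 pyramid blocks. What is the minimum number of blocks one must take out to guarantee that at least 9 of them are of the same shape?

The 12 shapes are the holes; the blocks drawn are the pigeons.
To avoid 9 of any one shape, the worst case takes at most 8 of each shape, or every block of a shape that has fewer than 8.
That gives 2 + 1 + 8 + 8 + 8 + 8 + 8 + 7 + 8 + 8 + 8 + 8 = 82 blocks with no shape reaching 9.
The next block forces some shape to 9, so 82 + 1 = 83.

83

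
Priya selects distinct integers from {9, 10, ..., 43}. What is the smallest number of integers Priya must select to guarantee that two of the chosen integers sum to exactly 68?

27

A set avoiding the sum 68 can contain at most one of each pair {x, 68−x}, plus the 17 elements whose complement lies outside the range or equal to its own complement.
The integers 9, …, 34 (26 of them) are such a set: any two sum to at least 9+10 = 19 and at most 33+34 = 67 < 68.
By the pigeonhole principle, any 27th integer completes one of the 9 pairs, so 27 choices force a sum of 68.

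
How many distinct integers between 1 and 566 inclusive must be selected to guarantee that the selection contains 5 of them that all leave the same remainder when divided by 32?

129

The 32 residue classes mod 32 are the pigeonholes.
With 128 integers one could put 4 in each residue class and have no class reach 5.
The 129th integer pushes some class to 5, so 32·4 + 1 = 129.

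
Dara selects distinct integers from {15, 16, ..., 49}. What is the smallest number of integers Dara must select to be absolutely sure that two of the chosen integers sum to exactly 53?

Two chosen integers sum to 53 exactly when both halves of some pair {x, 53−x} with 15 ≤ x ≤ 53−x ≤ 38 are chosen — 12 such pairs.
The remaining 11 elements (those with no distinct partner in range) can never complete a 53-sum, so the worst case takes all of them and one from each pair: 11 + 12 = 23.
Pigeonhole: the 24th integer has to be the second member of some pair, so 23 + 1 = 24.

24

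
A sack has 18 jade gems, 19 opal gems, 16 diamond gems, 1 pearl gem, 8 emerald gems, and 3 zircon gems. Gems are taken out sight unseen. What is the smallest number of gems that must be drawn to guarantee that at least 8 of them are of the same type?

Put each drawn gem into a box by type. The largest draw with every box below 8 takes min(count, 7) from each type; types with fewer than 7 contribute all they have.
Σ min(cᵢ, 7) = 7 + 7 + 7 + 1 + 7 + 3 = 32.
Draw number 32 + 1 = 33 must push one box to 8.

33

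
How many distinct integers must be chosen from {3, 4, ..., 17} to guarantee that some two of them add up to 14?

12

Two chosen integers sum to 14 exactly when both halves of some pair {x, 14−x} with 3 ≤ x ≤ 14−x ≤ 11 are chosen — 4 such pairs.
The remaining 7 elements (those with no distinct partner in range) can never complete a 14-sum, so the worst case takes all of them and one from each pair: 7 + 4 = 11.
By pigeonhole, the 12th integer has to be the second member of some pair, so 11 + 1 = 12.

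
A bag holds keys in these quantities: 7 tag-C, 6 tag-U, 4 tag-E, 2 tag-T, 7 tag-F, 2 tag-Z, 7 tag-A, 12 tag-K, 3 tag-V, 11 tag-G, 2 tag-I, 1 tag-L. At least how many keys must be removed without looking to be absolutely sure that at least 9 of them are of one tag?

The 12 tags are the holes; the keys drawn are the pigeons.
To avoid 9 of any one tag, the worst case takes at most 8 of each tag, or every key of a tag that has fewer than 8.
That gives 7 + 6 + 4 + 2 + 7 + 2 + 7 + 8 + 3 + 8 + 2 + 1 = 57 keys with no tag reaching 9.
The next key forces some tag to 9, so 57 + 1 = 58.

58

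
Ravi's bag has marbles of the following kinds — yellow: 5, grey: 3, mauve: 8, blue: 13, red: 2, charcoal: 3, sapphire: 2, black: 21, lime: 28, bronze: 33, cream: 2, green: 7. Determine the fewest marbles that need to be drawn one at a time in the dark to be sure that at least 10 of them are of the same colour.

69

An adversary could hand out at most 9 marbles per colour (8 colours run out sooner): 5 + 3 + 8 + 9 + 2 + 3 + 2 + 9 + 9 + 9 + 2 + 7 = 68 marbles and still no colour has 10.
One more marble lands in a colour already at 9, so 69 draws are enough and 68 are not.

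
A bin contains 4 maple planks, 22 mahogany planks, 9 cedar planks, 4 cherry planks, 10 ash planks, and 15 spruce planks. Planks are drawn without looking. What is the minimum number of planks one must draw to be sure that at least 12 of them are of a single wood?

50

By the pigeonhole principle, put each drawn plank into a box by wood. The largest draw with every box below 12 takes min(count, 11) from each wood; woods with fewer than 11 contribute all they have.
Σ min(cᵢ, 11) = 4 + 11 + 9 + 4 + 10 + 11 = 49.
Draw number 49 + 1 = 50 must push one box to 12.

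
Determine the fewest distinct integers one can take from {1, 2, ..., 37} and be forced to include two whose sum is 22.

28

Two chosen integers sum to 22 exactly when both halves of some pair {x, 22−x} with 1 ≤ x ≤ 22−x ≤ 21 are chosen — 10 such pairs.
The remaining 17 elements (those with no distinct partner in range) can never complete a 22-sum, so the worst case takes all of them and one from each pair: 17 + 10 = 27.
By the pigeonhole principle, the 28th integer has to be the second member of some pair, so 27 + 1 = 28.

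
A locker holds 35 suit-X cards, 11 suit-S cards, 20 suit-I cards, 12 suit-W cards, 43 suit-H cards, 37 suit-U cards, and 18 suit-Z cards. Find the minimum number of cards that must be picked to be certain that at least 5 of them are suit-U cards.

144

In the worst case for collecting suit-U cards, every non-suit-U card comes out first.
There are 35 + 11 + 20 + 12 + 43 + 18 = 139 non-suit-U cards altogether.
After those, each further card must be suit-U, so 139 + 5 = 144 draws guarantee 5 suit-U cards.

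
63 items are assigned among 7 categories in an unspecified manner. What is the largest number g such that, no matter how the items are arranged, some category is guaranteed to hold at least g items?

By the pigeonhole principle, the 7 categories are the holes and the 63 items are the pigeons.
If every category held at most 8 items, the total would be at most 7 × 8 = 56, which is less than 63.
So some category holds at least ⌈63/7⌉ = 9 items.

9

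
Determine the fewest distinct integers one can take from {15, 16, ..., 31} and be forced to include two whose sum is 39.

Group the elements by complementary pair {x, 39−x}: {15,24}, {16,23}, {17,22}, …, giving 5 two-element pairs and 7 integers whose partner 39−x falls outside [15,31].
By pigeonhole, treating each of those 12 groups as a pigeonhole, one can pick one integer per group — 12 integers — with no two summing to 39.
The 13th integer lands in an occupied pair, forcing a sum of 39.

13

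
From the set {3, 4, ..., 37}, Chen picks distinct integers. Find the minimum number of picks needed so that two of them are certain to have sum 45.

21

Two chosen integers sum to 45 exactly when both halves of some pair {x, 45−x} with 8 ≤ x ≤ 45−x ≤ 37 are chosen — 15 such pairs.
The remaining 5 elements (those with no distinct partner in range) can never complete a 45-sum, so the worst case takes all of them and one from each pair: 5 + 15 = 20.
By the pigeonhole principle, the 21st integer has to be the second member of some pair, so 20 + 1 = 21.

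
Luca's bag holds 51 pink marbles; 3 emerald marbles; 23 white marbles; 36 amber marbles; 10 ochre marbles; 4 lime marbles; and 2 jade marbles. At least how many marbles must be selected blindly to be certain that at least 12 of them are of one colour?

53

By the pigeonhole principle, put each drawn marble into a box by colour. The largest draw with every box below 12 takes min(count, 11) from each colour; colours with fewer than 11 contribute all they have.
Σ min(cᵢ, 11) = 11 + 3 + 11 + 11 + 10 + 4 + 2 = 52.
Draw number 52 + 1 = 53 must push one box to 12.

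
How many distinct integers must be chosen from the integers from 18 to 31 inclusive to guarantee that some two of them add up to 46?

A set avoiding the sum 46 can contain at most one of each pair {x, 46−x}, plus the 4 elements whose complement lies outside the range or equal to its own complement.
The integers 23, …, 31 (9 of them) are such a set: any two sum to at least 23+24 = 47 > 46.
Any 10th integer completes one of the 5 pairs, so 10 choices force a sum of 46.

10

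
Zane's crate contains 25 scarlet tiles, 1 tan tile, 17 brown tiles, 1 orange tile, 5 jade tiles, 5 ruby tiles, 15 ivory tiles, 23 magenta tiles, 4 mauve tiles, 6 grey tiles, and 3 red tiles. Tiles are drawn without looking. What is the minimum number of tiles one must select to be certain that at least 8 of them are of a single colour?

54

The 11 colours are the holes; the tiles drawn are the pigeons.
To avoid 8 of any one colour, the worst case takes at most 7 of each colour, or every tile of a colour that has fewer than 7.
That gives 7 + 1 + 7 + 1 + 5 + 5 + 7 + 7 + 4 + 6 + 3 = 53 tiles with no colour reaching 8.
The next tile forces some colour to 8, so 53 + 1 = 54.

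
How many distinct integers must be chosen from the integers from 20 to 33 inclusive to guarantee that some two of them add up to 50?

Two chosen integers sum to 50 exactly when both halves of some pair {x, 50−x} with 20 ≤ x ≤ 50−x ≤ 30 are chosen — 5 such pairs.
The remaining 4 elements (those with no distinct partner in range) can never complete a 50-sum, so the worst case takes all of them and one from each pair: 4 + 5 = 9.
By the pigeonhole principle, the 10th integer has to be the second member of some pair, so 9 + 1 = 10.

10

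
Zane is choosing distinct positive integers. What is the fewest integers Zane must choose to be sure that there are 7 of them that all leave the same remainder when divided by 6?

By pigeonhole, the 6 residue classes mod 6 are the pigeonholes.
With 36 integers one could put 6 in each residue class and have no class reach 7.
The 37th integer pushes some class to 7, so 6·6 + 1 = 37.

37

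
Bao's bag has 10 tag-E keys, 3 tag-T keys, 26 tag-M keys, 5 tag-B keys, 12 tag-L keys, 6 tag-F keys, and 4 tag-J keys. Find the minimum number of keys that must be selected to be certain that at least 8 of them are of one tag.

The 7 tags are the holes; the keys drawn are the pigeons.
To avoid 8 of any one tag, the worst case takes at most 7 of each tag, or every key of a tag that has fewer than 7.
That gives 7 + 3 + 7 + 5 + 7 + 6 + 4 = 39 keys with no tag reaching 8.
The next key forces some tag to 8, so 39 + 1 = 40.

40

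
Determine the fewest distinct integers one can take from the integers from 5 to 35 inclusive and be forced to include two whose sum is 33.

20

A set avoiding the sum 33 can contain at most one of each pair {x, 33−x}, plus the 7 elements whose complement lies outside the range.
The integers 17, …, 35 (19 of them) are such a set: any two sum to at least 17+18 = 35 > 33.
By pigeonhole, any 20th integer completes one of the 12 pairs, so 20 choices force a sum of 33.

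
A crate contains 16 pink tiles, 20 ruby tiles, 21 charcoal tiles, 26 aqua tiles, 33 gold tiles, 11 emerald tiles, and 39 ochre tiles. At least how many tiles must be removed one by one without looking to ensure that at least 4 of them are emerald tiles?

159

In the worst case for collecting emerald tiles, every non-emerald tile comes out first.
There are 16 + 20 + 21 + 26 + 33 + 39 = 155 non-emerald tiles altogether.
After those, each further tile must be emerald, so 155 + 4 = 159 draws guarantee 4 emerald tiles.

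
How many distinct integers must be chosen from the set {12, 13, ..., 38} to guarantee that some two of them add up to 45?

17

Group the elements by complementary pair {x, 45−x}: {12,33}, {13,32}, {14,31}, …, giving 11 two-element pairs and 5 integers whose partner 45−x falls outside [12,38].
Pigeonhole: treating each of those 16 groups as a pigeonhole, one can pick one integer per group — 16 integers — with no two summing to 45.
The 17th integer lands in an occupied pair, forcing a sum of 45.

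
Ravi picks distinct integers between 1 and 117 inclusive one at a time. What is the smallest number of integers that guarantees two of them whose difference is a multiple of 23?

24

Integers whose pairwise differences are multiples of 23 are exactly those sharing a remainder mod 23. By the pigeonhole principle, the 23 residue classes mod 23 are the pigeonholes.
With 23 integers one could put 1 in each residue class and have no class reach 2.
The 24th integer pushes some class to 2, so 23·1 + 1 = 24.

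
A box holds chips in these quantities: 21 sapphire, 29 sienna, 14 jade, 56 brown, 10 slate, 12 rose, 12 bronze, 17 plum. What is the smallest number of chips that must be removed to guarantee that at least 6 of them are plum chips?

160

In the worst case for collecting plum chips, every non-plum chip comes out first.
There are 21 + 29 + 14 + 56 + 10 + 12 + 12 = 154 non-plum chips altogether.
After those, each further chip must be plum, so 154 + 6 = 160 draws guarantee 6 plum chips.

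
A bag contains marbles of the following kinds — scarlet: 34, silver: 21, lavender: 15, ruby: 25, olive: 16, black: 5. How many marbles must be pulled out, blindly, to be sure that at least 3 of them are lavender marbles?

In the worst case for collecting lavender marbles, every non-lavender marble comes out first.
There are 34 + 21 + 25 + 16 + 5 = 101 non-lavender marbles altogether.
After those, each further marble must be lavender, so 101 + 3 = 104 draws guarantee 3 lavender marbles.

104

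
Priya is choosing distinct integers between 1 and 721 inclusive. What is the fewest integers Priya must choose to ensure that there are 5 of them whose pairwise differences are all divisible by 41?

165

Integers whose pairwise differences are multiples of 41 are exactly those sharing a remainder mod 41. By pigeonhole, the 41 residue classes mod 41 are the pigeonholes.
With 164 integers one could put 4 in each residue class and have no class reach 5.
The 165th integer pushes some class to 5, so 41·4 + 1 = 165.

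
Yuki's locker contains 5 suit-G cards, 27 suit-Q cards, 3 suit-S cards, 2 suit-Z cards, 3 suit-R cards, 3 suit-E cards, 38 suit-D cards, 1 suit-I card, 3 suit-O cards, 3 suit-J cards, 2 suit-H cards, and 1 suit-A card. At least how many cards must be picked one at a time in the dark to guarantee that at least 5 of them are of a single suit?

Put each drawn card into a box by suit. The largest draw with every box below 5 takes min(count, 4) from each suit; suits with fewer than 4 contribute all they have.
Σ min(cᵢ, 4) = 4 + 4 + 3 + 2 + 3 + 3 + 4 + 1 + 3 + 3 + 2 + 1 = 33.
Draw number 33 + 1 = 34 must push one box to 5.

34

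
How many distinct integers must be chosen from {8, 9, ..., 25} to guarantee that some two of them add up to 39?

Group the elements by complementary pair {x, 39−x}: {14,25}, {15,24}, {16,23}, …, giving 6 two-element pairs and 6 integers whose partner 39−x falls outside [8,25].
By pigeonhole, treating each of those 12 groups as a pigeonhole, one can pick one integer per group — 12 integers — with no two summing to 39.
The 13th integer lands in an occupied pair, forcing a sum of 39.

13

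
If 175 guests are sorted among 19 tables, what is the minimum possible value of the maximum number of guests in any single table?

The 19 tables are the holes and the 175 guests are the pigeons.
If every table held at most 9 guests, the total would be at most 19 × 9 = 171, which is less than 175.
So some table holds at least ⌈175/19⌉ = 10 guests.

10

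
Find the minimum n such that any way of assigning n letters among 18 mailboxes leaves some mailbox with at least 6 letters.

91

With 90 letters one could put exactly 5 in each of the 18 mailboxes, and no mailbox would reach 6.
One more letter must land in a mailbox that already has 5, giving it 6.
So 18 × 5 + 1 = 91 letters are required.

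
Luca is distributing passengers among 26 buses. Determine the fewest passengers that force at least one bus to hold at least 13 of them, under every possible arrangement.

313

With 312 passengers one could put exactly 12 in each of the 26 buses, and no bus would reach 13.
One more passenger must land in a bus that already has 12, giving it 13.
So 26 × 12 + 1 = 313 passengers are required.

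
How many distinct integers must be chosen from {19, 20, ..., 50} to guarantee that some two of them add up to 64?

20

Two chosen integers sum to 64 exactly when both halves of some pair {x, 64−x} with 19 ≤ x ≤ 64−x ≤ 45 are chosen — 13 such pairs.
The remaining 6 elements (those with no distinct partner in range) can never complete a 64-sum, so the worst case takes all of them and one from each pair: 6 + 13 = 19.
By pigeonhole, the 20th integer has to be the second member of some pair, so 19 + 1 = 20.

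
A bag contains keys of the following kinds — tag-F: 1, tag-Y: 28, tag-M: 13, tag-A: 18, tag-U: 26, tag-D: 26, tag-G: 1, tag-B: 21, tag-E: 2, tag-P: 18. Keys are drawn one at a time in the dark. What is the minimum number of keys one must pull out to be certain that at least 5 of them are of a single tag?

33

By the pigeonhole principle, put each drawn key into a box by tag. The largest draw with every box below 5 takes min(count, 4) from each tag; tags with fewer than 4 contribute all they have.
Σ min(cᵢ, 4) = 1 + 4 + 4 + 4 + 4 + 4 + 1 + 4 + 2 + 4 = 32.
Draw number 32 + 1 = 33 must push one box to 5.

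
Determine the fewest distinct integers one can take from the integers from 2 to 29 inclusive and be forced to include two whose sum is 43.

A set avoiding the sum 43 can contain at most one of each pair {x, 43−x}, plus the 12 elements whose complement lies outside the range.
The integers 2, …, 21 (20 of them) are such a set: any two sum to at least 2+3 = 5 and at most 20+21 = 41 < 43.
By the pigeonhole principle, any 21st integer completes one of the 8 pairs, so 21 choices force a sum of 43.

21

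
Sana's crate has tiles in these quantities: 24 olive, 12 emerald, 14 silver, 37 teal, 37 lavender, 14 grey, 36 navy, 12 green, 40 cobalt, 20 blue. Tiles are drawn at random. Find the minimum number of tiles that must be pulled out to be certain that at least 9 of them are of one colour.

An adversary could hand out at most 8 tiles per colour: 8 + 8 + 8 + 8 + 8 + 8 + 8 + 8 + 8 + 8 = 80 tiles and still no colour has 9.
By pigeonhole, one more tile lands in a colour already at 8, so 81 draws are enough and 80 are not.

81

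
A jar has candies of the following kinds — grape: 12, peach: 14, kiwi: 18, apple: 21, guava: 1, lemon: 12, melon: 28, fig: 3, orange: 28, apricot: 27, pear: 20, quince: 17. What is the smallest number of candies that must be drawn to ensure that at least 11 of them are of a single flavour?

An adversary could hand out at most 10 candies per flavour (guava, fig run out sooner): 10 + 10 + 10 + 10 + 1 + 10 + 10 + 3 + 10 + 10 + 10 + 10 = 104 candies and still no flavour has 11.
One more candy lands in a flavour already at 10, so 105 draws are enough and 104 are not.

105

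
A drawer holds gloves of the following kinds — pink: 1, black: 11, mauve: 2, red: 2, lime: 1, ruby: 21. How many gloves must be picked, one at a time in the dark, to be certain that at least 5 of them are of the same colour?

15

An adversary could hand out at most 4 gloves per colour (4 colours run out sooner): 1 + 4 + 2 + 2 + 1 + 4 = 14 gloves and still no colour has 5.
By the pigeonhole principle, one more glove lands in a colour already at 4, so 15 draws are enough and 14 are not.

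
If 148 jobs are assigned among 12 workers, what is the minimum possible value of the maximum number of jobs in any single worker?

13

The 12 workers are the holes and the 148 jobs are the pigeons.
If every worker held at most 12 jobs, the total would be at most 12 × 12 = 144, which is less than 148.
So some worker holds at least ⌈148/12⌉ = 13 jobs.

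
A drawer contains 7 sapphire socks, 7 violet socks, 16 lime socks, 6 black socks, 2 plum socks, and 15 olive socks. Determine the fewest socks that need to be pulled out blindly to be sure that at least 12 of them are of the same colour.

45

The 6 colours are the holes; the socks drawn are the pigeons.
To avoid 12 of any one colour, the worst case takes at most 11 of each colour, or every sock of a colour that has fewer than 11.
That gives 7 + 7 + 11 + 6 + 2 + 11 = 44 socks with no colour reaching 12.
The next sock forces some colour to 12, so 44 + 1 = 45.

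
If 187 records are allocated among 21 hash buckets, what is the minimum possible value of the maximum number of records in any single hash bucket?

9

Pigeonhole: the 21 hash buckets are the holes and the 187 records are the pigeons.
If every hash bucket held at most 8 records, the total would be at most 21 × 8 = 168, which is less than 187.
So some hash bucket holds at least ⌈187/21⌉ = 9 records.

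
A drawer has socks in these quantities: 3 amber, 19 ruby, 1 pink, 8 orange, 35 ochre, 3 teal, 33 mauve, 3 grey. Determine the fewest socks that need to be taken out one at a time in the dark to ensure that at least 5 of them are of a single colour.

27

Pigeonhole: the 8 colours are the holes; the socks drawn are the pigeons.
To avoid 5 of any one colour, the worst case takes at most 4 of each colour, or every sock of a colour that has fewer than 4.
That gives 3 + 4 + 1 + 4 + 4 + 3 + 4 + 3 = 26 socks with no colour reaching 5.
The next sock forces some colour to 5, so 26 + 1 = 27.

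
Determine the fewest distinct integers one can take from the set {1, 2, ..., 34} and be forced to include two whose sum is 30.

21

Group the elements by complementary pair {x, 30−x}: {1,29}, {2,28}, {3,27}, …, giving 14 two-element pairs; the single value 15 (it cannot pair with itself since the integers are distinct); and 5 integers whose partner 30−x falls outside [1,34].
By pigeonhole, treating each of those 20 groups as a pigeonhole, one can pick one integer per group — 20 integers — with no two summing to 30.
The 21st integer lands in an occupied pair, forcing a sum of 30.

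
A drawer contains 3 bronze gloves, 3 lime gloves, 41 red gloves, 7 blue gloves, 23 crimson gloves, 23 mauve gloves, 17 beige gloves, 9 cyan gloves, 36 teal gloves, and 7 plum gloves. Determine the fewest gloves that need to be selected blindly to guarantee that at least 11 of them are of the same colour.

80

Pigeonhole: the 10 colours are the holes; the gloves drawn are the pigeons.
To avoid 11 of any one colour, the worst case takes at most 10 of each colour, or every glove of a colour that has fewer than 10.
That gives 3 + 3 + 10 + 7 + 10 + 10 + 10 + 9 + 10 + 7 = 79 gloves with no colour reaching 11.
The next glove forces some colour to 11, so 79 + 1 = 80.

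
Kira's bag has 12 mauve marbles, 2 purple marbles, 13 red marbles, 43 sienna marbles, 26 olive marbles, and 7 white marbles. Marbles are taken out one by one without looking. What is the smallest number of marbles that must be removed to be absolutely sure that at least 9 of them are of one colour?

An adversary could hand out at most 8 marbles per colour (purple, white run out sooner): 8 + 2 + 8 + 8 + 8 + 7 = 41 marbles and still no colour has 9.
One more marble lands in a colour already at 8, so 42 draws are enough and 41 are not.

42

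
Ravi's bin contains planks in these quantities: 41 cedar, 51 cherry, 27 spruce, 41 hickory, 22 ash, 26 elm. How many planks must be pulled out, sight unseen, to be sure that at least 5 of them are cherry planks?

162

In the worst case for collecting cherry planks, every non-cherry plank comes out first.
There are 41 + 27 + 41 + 22 + 26 = 157 non-cherry planks altogether.
After those, each further plank must be cherry, so 157 + 5 = 162 draws guarantee 5 cherry planks.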